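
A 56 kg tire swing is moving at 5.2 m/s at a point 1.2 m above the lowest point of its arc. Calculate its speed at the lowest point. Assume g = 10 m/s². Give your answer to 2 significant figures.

By conservation of mechanical energy, ½mv₀² + mgh = ½mv²
v² = v₀² + 2gh = (5.2)² + 2(10)(1.2) = 51.040
v = √51.040 = 7.144 m/s

v = 7.1 m/s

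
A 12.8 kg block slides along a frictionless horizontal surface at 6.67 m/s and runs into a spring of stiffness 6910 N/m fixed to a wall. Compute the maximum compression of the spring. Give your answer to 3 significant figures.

Conservation of energy between contact and max compression: ½mv² = ½kx²
x = v√(m/k) = 6.67 × √(12.8/6910) = 0.2871 m

x = 0.287 m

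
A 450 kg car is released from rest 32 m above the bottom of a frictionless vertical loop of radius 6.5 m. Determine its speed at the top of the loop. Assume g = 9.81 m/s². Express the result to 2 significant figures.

Energy conservation: mgh = ½mv_top² + mg(2r)
v_top² = 2g(h − 2r) = 2(9.81)(32 − 13.00) = 372.8
v_top = 19.31 m/s

v = 19 m/s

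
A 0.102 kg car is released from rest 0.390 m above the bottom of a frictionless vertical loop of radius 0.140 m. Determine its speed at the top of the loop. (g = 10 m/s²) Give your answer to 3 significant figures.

v = 1.48 m/s

Energy conservation: mgh = ½mv_top² + mg(2r)
v_top² = 2g(h − 2r) = 2(10)(0.390 − 0.2800) = 2.200
v_top = 1.483 m/s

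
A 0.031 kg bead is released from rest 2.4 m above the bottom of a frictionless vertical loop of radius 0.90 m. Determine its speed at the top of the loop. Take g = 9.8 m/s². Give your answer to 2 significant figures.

Energy conservation: mgh = ½mv_top² + mg(2r)
v_top² = 2g(h − 2r) = 2(9.8)(2.4 − 1.800) = 11.76
v_top = 3.429 m/s

v = 3.4 m/s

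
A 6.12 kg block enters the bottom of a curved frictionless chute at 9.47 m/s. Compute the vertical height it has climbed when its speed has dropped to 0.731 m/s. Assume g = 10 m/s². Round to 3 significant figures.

Energy balance between the two points: ½mv₁² = ½mv₂² + mgh
h = (v₁² − v₂²)/(2g) = (9.47² − 0.731²)/(2 × 10) = 4.457 m

h = 4.46 m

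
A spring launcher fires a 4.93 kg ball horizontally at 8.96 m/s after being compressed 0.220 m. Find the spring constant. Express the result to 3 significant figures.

k = 8180 N/m

Energy stored in the spring equals the launch KE: ½kx² = ½mv²
k = mv²/x² = (4.93)(8.96)²/(0.220)² = 8177 N/m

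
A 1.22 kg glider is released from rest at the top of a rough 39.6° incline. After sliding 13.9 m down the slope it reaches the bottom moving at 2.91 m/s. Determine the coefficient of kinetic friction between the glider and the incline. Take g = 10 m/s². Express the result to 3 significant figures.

μ_k = 0.788

Energy balance down the incline: mg L sinθ − ½mv² = μ_k (mg cosθ) L
mgL sinθ = 108.09 J; ½mv² = 5.1655 J
W_f = 108.09 − 5.1655 = 102.9 J
μ_k = W_f/(mg cosθ · L) = 102.9/(9.400 × 13.9) = 0.7877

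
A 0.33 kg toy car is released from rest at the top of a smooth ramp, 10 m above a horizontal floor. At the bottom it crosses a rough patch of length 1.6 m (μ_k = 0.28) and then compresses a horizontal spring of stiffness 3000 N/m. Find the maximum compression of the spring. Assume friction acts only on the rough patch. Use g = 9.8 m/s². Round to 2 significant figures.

Initial energy: E₁ = mgh = (0.33)(9.8)(10) = 32.340 J
Friction removes W_f = μ_k mg d = (0.28)(0.33)(9.8)(1.6) = 1.449 J
Energy reaching the spring: E = 32.340 − 1.449 = 30.891 J
At max compression ½kx² = E ⇒ x = √(2E/k) = √(2 × 30.891/3000) = 0.1435 m

x = 0.14 m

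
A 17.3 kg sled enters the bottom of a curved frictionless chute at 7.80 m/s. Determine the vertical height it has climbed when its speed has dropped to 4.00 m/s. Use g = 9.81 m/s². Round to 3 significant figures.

h = 2.29 m

Energy balance between the two points: ½mv₁² = ½mv₂² + mgh
h = (v₁² − v₂²)/(2g) = (7.80² − 4.00²)/(2 × 9.81) = 2.285 m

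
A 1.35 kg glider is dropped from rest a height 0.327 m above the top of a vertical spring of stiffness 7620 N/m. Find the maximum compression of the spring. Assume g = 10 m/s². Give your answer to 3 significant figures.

Let x be the compression. The total drop is H + x, and the glider is instantaneously at rest at max compression, so energy conservation gives:
mg(H + x) = ½kx²
½(7620)x² − (1.35)(10)x − (1.35)(10)(0.327) = 0
3810x² − 13.50x − 4.415 = 0
x = [13.50 + √(182.2 + 67277)]/(2 × 3810) = 0.03586 m

x = 0.0359 m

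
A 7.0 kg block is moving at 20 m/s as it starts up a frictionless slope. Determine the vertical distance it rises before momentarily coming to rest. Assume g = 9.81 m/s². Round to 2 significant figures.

Setting KE at the bottom equal to PE gained: ½mv² = mgh
h = v²/(2g) = 20²/(2 × 9.81) = 20.39 m

h = 20 m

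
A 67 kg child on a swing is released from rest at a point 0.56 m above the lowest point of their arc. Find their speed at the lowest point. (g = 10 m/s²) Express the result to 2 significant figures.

v = 3.3 m/s

By conservation of mechanical energy, mgh = ½mv²
The mass cancels from both sides.
v = √(2gh) = √(2 × 10 × 0.56) = √11.200 = 3.347 m/s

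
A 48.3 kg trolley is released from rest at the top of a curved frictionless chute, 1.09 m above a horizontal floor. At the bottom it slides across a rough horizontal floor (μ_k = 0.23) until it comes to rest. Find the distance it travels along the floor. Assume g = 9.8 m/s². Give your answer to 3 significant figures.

d = 4.74 m

Applying the work–energy principle:
At rest all PE has been dissipated by friction: mgh = μ_k m g d
d = h/μ_k = 1.09/0.23 = 4.739 m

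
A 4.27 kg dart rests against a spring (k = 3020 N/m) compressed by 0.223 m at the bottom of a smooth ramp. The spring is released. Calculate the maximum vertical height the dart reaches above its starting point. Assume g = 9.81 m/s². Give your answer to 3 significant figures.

At maximum height the dart is at rest, so ½kx² = mgh
h = kx²/(2mg) = (3020)(0.223)²/(2 × 4.27 × 9.81) = 1.793 m

h = 1.79 m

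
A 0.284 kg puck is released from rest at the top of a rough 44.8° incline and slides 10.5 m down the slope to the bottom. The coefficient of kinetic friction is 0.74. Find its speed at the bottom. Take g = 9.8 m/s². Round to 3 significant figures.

v = 6.08 m/s

Energy: mgh = ½mv² + W_f, with h = L sinθ and W_f = μ_k (mg cosθ) L
mgh = mgL sinθ = (0.284)(9.8)(10.5)sin44.8° = 20.592 J
W_f = μ_k mg cosθ · L = (0.74)(0.284)(9.8)cos44.8°·10.5 = 15.34 J
½mv² = 20.592 − 15.34 = 5.2472 J
v = √(2 × 5.2472/0.284) = 6.079 m/s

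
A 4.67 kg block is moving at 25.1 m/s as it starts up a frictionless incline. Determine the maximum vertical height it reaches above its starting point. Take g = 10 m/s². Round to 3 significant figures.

h = 31.5 m

Setting KE at the bottom equal to PE gained: ½mv² = mgh
h = v²/(2g) = 25.1²/(2 × 10) = 31.50 m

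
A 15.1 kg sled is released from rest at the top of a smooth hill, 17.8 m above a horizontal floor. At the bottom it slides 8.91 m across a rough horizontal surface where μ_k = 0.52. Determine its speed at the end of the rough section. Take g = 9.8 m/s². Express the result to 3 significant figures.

Energy bookkeeping (friction removes W_f = μ_k N d):
mgh = ½mv² + μ_k m g d
W_f = μ_k mg d = (0.52)(15.1)(9.8)(8.91) = 685.6 J
½mv² = mgh − W_f = 2634.0 − 685.6 = 1948.4 J
v = √(2 × 1948.4/15.1) = 16.06 m/s

v = 16.1 m/s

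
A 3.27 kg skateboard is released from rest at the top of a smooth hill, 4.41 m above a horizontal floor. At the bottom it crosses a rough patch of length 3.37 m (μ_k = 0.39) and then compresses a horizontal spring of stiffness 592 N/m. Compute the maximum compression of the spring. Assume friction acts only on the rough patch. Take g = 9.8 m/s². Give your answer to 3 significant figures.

Initial energy: E₁ = mgh = (3.27)(9.8)(4.41) = 141.32 J
Friction removes W_f = μ_k mg d = (0.39)(3.27)(9.8)(3.37) = 42.12 J
Energy reaching the spring: E = 141.32 − 42.12 = 99.205 J
At max compression ½kx² = E ⇒ x = √(2E/k) = √(2 × 99.205/592) = 0.5789 m

x = 0.579 m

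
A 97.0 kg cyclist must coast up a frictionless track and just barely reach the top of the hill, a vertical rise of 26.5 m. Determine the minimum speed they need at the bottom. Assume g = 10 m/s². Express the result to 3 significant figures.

v = 23.0 m/s

At the top they are momentarily at rest, so all KE converts to PE: ½mv² = mgh
v = √(2gh) = √(2 × 10 × 26.5) = 23.02 m/s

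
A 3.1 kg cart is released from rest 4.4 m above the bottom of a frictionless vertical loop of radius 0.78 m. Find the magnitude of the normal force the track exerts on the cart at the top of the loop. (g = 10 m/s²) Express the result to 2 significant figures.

Energy from release to top (height 2r): mgh = ½mv_top² + mg(2r)
v_top² = 2g(h − 2r) = 2(10)(4.4 − 1.560) = 56.800 m²/s²
At the top, both N and weight point toward the centre: N + mg = mv_top²/r
N = m(v_top²/r − g) = 3.1(56.800/0.78 − 10) = 194.7 N

N = 190 N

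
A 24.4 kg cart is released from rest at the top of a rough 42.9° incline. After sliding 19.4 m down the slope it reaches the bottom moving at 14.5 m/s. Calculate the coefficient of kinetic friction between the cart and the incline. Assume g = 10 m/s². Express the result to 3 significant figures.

Energy balance down the incline: mg L sinθ − ½mv² = μ_k (mg cosθ) L
mgL sinθ = 3222.3 J; ½mv² = 2565.0 J
W_f = 3222.3 − 2565.0 = 657.2 J
μ_k = W_f/(mg cosθ · L) = 657.2/(178.7 × 19.4) = 0.1895

μ_k = 0.190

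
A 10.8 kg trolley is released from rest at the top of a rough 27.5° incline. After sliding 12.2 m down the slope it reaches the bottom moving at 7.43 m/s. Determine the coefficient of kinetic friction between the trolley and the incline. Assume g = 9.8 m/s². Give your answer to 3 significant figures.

mgh = ½mv² + μ_k (mg cosθ) L, with h = L sinθ
mgL sinθ = 596.23 J; ½mv² = 298.11 J
W_f = 596.23 − 298.11 = 298.1 J
μ_k = W_f/(mg cosθ · L) = 298.1/(93.88 × 12.2) = 0.2603

μ_k = 0.260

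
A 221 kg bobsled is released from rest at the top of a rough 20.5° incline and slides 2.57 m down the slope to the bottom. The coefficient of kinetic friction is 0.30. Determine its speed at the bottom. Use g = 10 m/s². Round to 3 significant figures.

v = 1.89 m/s

Taking the bottom as reference, mgh = ½mv² + μ_k N L with h = L sinθ, N = mg cosθ:
mgh = mgL sinθ = (221)(10)(2.57)sin20.5° = 1989.1 J
W_f = μ_k mg cosθ · L = (0.30)(221)(10)cos20.5°·2.57 = 1596 J
½mv² = 1989.1 − 1596 = 393.07 J
v = √(2 × 393.07/221) = 1.886 m/s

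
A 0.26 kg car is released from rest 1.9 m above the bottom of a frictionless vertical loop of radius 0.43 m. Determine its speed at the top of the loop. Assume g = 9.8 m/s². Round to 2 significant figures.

Energy conservation: mgh = ½mv_top² + mg(2r)
v_top² = 2g(h − 2r) = 2(9.8)(1.9 − 0.8600) = 20.38
v_top = 4.515 m/s

v = 4.5 m/s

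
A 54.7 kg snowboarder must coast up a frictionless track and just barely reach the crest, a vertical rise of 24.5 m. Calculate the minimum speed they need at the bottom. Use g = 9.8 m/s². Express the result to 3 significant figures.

At the top they are momentarily at rest, so all KE converts to PE: ½mv² = mgh
v = √(2gh) = √(2 × 9.8 × 24.5) = 21.91 m/s

v = 21.9 m/s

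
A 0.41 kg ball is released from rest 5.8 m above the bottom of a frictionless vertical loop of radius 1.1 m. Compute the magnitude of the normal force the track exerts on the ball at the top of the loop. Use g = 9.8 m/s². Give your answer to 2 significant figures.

N = 22 N

Energy from release to top (height 2r): mgh = ½mv_top² + mg(2r)
v_top² = 2g(h − 2r) = 2(9.8)(5.8 − 2.200) = 70.560 m²/s²
At the top, both N and weight point toward the centre: N + mg = mv_top²/r
N = m(v_top²/r − g) = 0.41(70.560/1.1 − 9.8) = 22.28 N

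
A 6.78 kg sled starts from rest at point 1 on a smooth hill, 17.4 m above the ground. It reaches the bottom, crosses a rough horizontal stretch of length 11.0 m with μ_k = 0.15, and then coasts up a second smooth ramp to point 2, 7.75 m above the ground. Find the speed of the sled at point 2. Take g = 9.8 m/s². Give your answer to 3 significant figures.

v = 12.5 m/s

Energy at 1: mgh₁ = (6.78)(9.8)(17.4) = 1156.1 J
Friction loss: W_f = μ_k mg d = 109.6 J
At 2: ½mv² + mgh₂ = mgh₁ − W_f
½mv² = 1156.1 − 109.6 − 514.94 = 531.55 J
v = √(2 × 531.55/6.78) = 12.52 m/s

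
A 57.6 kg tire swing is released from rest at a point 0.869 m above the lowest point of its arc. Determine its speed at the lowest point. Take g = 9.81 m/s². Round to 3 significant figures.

v = 4.13 m/s

By conservation of mechanical energy, mgh = ½mv²
The mass cancels from both sides.
v = √(2gh) = √(2 × 9.81 × 0.869) = √17.050 = 4.129 m/s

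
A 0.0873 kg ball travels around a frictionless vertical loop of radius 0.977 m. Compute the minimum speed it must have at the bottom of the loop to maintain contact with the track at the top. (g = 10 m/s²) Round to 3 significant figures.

At the top: mg = mv_top²/r ⇒ v_top² = gr = 9.770 m²/s²
Energy from bottom to top (height 2r): ½mv_bot² = ½mv_top² + mg(2r)
v_bot² = gr + 4gr = 5gr = 48.85
v_bot = √(5gr) = 6.989 m/s

v = 6.99 m/s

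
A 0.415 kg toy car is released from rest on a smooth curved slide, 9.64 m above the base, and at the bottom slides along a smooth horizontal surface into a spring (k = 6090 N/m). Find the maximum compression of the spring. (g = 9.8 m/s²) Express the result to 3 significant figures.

Gravitational PE at the top equals spring PE at max compression: mgh = ½kx²
x = √(2mgh/k) = √(2 × 0.415 × 9.8 × 9.64 / 6090) = 0.1135 m

x = 0.113 m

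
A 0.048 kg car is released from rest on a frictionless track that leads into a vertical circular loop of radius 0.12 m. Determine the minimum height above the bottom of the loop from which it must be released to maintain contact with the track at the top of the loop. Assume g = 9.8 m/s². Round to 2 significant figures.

At the top, for minimum speed gravity alone supplies the centripetal force: mg = mv_top²/r ⇒ v_top² = gr = 1.176 m²/s²
Energy conservation from release height h to the top (height 2r): mgh = ½mv_top² + mg(2r)
h = v_top²/(2g) + 2r = r/2 + 2r = 5r/2 = 0.3000 m

h = 0.30 m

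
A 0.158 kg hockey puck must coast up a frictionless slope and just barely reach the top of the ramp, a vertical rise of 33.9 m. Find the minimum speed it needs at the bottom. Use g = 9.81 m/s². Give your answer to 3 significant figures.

v = 25.8 m/s

At the top it is momentarily at rest, so all KE converts to PE: ½mv² = mgh
v = √(2gh) = √(2 × 9.81 × 33.9) = 25.79 m/s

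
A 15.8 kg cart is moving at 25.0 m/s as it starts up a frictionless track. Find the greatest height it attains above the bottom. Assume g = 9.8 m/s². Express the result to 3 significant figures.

Setting KE at the bottom equal to PE gained: ½mv² = mgh
h = v²/(2g) = 25.0²/(2 × 9.8) = 31.89 m

h = 31.9 m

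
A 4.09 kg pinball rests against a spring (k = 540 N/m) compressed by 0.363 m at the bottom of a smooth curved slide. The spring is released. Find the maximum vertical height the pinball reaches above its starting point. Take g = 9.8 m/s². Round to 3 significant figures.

All spring PE becomes gravitational PE at the highest point: ½kx² = mgh
h = kx²/(2mg) = (540)(0.363)²/(2 × 4.09 × 9.8) = 0.8876 m

h = 0.888 m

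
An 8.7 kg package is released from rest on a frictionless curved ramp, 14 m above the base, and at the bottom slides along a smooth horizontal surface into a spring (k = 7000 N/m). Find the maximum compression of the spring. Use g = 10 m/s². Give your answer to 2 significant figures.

Energy conservation (no friction) from release to max compression: mgh = ½kx²
x = √(2mgh/k) = √(2 × 8.7 × 10 × 14 / 7000) = 0.5899 m

x = 0.59 m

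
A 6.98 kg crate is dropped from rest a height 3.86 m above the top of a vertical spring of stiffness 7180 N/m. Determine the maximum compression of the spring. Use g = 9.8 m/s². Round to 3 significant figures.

Take the reference level at the top of the uncompressed spring. At max compression the crate has fallen H + x and is momentarily at rest:
mg(H + x) = ½kx²
½(7180)x² − (6.98)(9.8)x − (6.98)(9.8)(3.86) = 0
3590x² − 68.40x − 264.0 = 0
x = [68.40 + √(4679 + 3.7916e+06)]/(2 × 3590) = 0.2809 m

x = 0.281 m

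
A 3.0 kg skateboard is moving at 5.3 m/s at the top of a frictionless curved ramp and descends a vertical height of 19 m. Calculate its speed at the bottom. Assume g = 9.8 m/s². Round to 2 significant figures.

Equating total energy at the two states: ½mv₀² + mgh = ½mv²
v² = v₀² + 2gh = (5.3)² + 2(9.8)(19) = 400.49
v = √400.49 = 20.01 m/s

v = 20 m/s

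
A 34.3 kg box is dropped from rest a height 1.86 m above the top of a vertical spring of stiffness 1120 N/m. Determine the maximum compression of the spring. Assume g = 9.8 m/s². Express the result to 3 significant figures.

Measuring PE from the top of the relaxed spring, at max compression the box has dropped H + x with zero KE, so:
mg(H + x) = ½kx²
½(1120)x² − (34.3)(9.8)x − (34.3)(9.8)(1.86) = 0
560.0x² − 336.1x − 625.2 = 0
x = [336.1 + √(112990 + 1.4005e+06)]/(2 × 560.0) = 1.399 m

x = 1.40 m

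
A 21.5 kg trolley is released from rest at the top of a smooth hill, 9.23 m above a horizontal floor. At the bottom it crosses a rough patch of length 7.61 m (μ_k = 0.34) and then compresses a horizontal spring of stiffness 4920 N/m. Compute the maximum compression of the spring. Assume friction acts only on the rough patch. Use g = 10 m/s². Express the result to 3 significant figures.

Initial energy: E₁ = mgh = (21.5)(10)(9.23) = 1984.5 J
Friction removes W_f = μ_k mg d = (0.34)(21.5)(10)(7.61) = 556.3 J
Energy reaching the spring: E = 1984.5 − 556.3 = 1428.2 J
At max compression ½kx² = E ⇒ x = √(2E/k) = √(2 × 1428.2/4920) = 0.7619 m

x = 0.762 m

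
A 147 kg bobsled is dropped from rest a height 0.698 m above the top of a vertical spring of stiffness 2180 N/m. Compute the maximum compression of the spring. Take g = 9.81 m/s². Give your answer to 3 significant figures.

x = 1.83 m

Take the reference level at the top of the uncompressed spring. At max compression the bobsled has fallen H + x and is momentarily at rest:
mg(H + x) = ½kx²
½(2180)x² − (147)(9.81)x − (147)(9.81)(0.698) = 0
1090x² − 1442x − 1007 = 0
x = [1442 + √(2.080e+06 + 4.3886e+06)]/(2 × 1090) = 1.828 m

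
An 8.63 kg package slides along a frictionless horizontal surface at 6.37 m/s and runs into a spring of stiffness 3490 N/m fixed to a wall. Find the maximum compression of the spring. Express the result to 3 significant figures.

All KE is stored as spring PE at maximum compression: ½mv² = ½kx²
x = v√(m/k) = 6.37 × √(8.63/3490) = 0.3168 m

x = 0.317 m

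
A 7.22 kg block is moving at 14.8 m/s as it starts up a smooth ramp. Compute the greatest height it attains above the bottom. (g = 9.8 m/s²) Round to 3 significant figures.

By energy conservation, ½mv² = mgh
h = v²/(2g) = 14.8²/(2 × 9.8) = 11.18 m

h = 11.2 m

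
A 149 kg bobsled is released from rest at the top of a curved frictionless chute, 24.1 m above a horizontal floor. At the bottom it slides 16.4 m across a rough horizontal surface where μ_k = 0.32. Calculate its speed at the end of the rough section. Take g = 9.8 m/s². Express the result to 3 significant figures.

v = 19.2 m/s

Energy bookkeeping (friction removes W_f = μ_k N d):
mgh = ½mv² + μ_k m g d
W_f = μ_k mg d = (0.32)(149)(9.8)(16.4) = 7663 J
½mv² = mgh − W_f = 35191 − 7663 = 27528 J
v = √(2 × 27528/149) = 19.22 m/s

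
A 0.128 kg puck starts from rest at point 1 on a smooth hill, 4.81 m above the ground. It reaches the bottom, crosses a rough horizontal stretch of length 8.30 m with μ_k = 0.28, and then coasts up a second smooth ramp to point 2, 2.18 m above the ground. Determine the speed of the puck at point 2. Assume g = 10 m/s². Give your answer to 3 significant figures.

v = 2.47 m/s

Energy at 1: mgh₁ = (0.128)(10)(4.81) = 6.1568 J
Friction loss: W_f = μ_k mg d = 2.975 J
At 2: ½mv² + mgh₂ = mgh₁ − W_f
½mv² = 6.1568 − 2.975 − 2.7904 = 0.39168 J
v = √(2 × 0.39168/0.128) = 2.474 m/s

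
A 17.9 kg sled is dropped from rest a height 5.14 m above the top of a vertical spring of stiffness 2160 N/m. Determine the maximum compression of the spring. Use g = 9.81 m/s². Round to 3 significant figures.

x = 0.999 m

Measuring PE from the top of the relaxed spring, at max compression the sled has dropped H + x with zero KE, so:
mg(H + x) = ½kx²
½(2160)x² − (17.9)(9.81)x − (17.9)(9.81)(5.14) = 0
1080x² − 175.6x − 902.6 = 0
x = [175.6 + √(30835 + 3.8991e+06)]/(2 × 1080) = 0.9991 m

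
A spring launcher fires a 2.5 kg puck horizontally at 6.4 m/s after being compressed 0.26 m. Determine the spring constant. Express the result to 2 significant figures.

k = 1500 N/m

Energy stored in the spring equals the launch KE: ½kx² = ½mv²
k = mv²/x² = (2.5)(6.4)²/(0.26)² = 1515 N/m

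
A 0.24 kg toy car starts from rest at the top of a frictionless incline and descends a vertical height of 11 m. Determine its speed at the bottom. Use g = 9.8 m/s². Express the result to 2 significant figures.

v = 15 m/s

Mechanical energy is conserved (no friction): mgh = ½mv²
The mass cancels from both sides.
v = √(2gh) = √(2 × 9.8 × 11) = √215.60 = 14.68 m/s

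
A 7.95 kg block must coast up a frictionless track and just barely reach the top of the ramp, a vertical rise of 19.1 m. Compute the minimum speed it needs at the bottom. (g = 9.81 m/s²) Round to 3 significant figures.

At the top it is momentarily at rest, so all KE converts to PE: ½mv² = mgh
v = √(2gh) = √(2 × 9.81 × 19.1) = 19.36 m/s

v = 19.4 m/s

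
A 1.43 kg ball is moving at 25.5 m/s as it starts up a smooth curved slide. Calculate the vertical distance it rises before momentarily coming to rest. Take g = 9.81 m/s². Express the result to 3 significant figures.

Setting KE at the bottom equal to PE gained: ½mv² = mgh
h = v²/(2g) = 25.5²/(2 × 9.81) = 33.14 m

h = 33.1 m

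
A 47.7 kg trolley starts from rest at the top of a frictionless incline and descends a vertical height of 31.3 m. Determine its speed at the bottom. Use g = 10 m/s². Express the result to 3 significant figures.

Equating total energy at the two states: mgh = ½mv²
v = √(2gh) = √(2 × 10 × 31.3) = √626.00 = 25.02 m/s

v = 25.0 m/s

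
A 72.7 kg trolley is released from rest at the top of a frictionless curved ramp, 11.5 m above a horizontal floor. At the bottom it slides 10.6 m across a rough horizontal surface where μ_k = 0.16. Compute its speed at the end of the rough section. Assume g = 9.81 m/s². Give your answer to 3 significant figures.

v = 13.9 m/s

Applying the work–energy principle:
mgh = ½mv² + μ_k m g d
W_f = μ_k mg d = (0.16)(72.7)(9.81)(10.6) = 1210 J
½mv² = mgh − W_f = 8201.7 − 1210 = 6992.1 J
v = √(2 × 6992.1/72.7) = 13.87 m/s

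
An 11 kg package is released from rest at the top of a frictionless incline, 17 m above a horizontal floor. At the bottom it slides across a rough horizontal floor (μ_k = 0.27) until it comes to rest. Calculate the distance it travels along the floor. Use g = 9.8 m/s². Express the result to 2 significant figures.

Energy bookkeeping (friction removes W_f = μ_k N d):
At rest all PE has been dissipated by friction: mgh = μ_k m g d
d = h/μ_k = 17/0.27 = 62.96 m

d = 63 m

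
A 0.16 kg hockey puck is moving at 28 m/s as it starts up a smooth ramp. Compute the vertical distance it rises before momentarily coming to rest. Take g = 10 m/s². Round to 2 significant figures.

Setting KE at the bottom equal to PE gained: ½mv² = mgh
h = v²/(2g) = 28²/(2 × 10) = 39.20 m

h = 39 m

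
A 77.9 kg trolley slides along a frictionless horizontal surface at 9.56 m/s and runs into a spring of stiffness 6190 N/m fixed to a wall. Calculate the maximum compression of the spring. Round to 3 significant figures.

x = 1.07 m

At max compression the trolley is momentarily at rest: ½mv² = ½kx²
x = v√(m/k) = 9.56 × √(77.9/6190) = 1.072 m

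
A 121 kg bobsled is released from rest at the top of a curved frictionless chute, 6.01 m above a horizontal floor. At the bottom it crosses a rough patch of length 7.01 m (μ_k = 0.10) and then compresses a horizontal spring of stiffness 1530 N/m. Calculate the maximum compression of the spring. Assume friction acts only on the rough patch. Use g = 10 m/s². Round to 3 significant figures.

x = 2.90 m

Initial energy: E₁ = mgh = (121)(10)(6.01) = 7272.1 J
Friction removes W_f = μ_k mg d = (0.10)(121)(10)(7.01) = 848.2 J
Energy reaching the spring: E = 7272.1 − 848.2 = 6423.9 J
At max compression ½kx² = E ⇒ x = √(2E/k) = √(2 × 6423.9/1530) = 2.898 m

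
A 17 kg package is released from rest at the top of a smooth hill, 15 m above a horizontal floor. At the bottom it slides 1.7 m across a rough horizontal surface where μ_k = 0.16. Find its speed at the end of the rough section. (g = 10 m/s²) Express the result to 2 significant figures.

v = 17 m/s

Energy at the top = energy at the end + work done against friction:
mgh = ½mv² + μ_k m g d
W_f = μ_k mg d = (0.16)(17)(10)(1.7) = 46.24 J
½mv² = mgh − W_f = 2550.0 − 46.24 = 2503.8 J
v = √(2 × 2503.8/17) = 17.16 m/s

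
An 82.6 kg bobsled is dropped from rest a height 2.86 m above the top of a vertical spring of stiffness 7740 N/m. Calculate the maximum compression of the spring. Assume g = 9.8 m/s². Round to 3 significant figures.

x = 0.885 m

Take the reference level at the top of the uncompressed spring. At max compression the bobsled has fallen H + x and is momentarily at rest:
mg(H + x) = ½kx²
½(7740)x² − (82.6)(9.8)x − (82.6)(9.8)(2.86) = 0
3870x² − 809.5x − 2315 = 0
x = [809.5 + √(655258 + 3.5838e+07)]/(2 × 3870) = 0.8851 m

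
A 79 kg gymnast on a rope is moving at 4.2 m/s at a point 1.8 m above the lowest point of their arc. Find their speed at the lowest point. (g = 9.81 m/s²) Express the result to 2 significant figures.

Energy conservation between the two points: ½mv₀² + mgh = ½mv²
v² = v₀² + 2gh = (4.2)² + 2(9.81)(1.8) = 52.956
v = √52.956 = 7.277 m/s

v = 7.3 m/s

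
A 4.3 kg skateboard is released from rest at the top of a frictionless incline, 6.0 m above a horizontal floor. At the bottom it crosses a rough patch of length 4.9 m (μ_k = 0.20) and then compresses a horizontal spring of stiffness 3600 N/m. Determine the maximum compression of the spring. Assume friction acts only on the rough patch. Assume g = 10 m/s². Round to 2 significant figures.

Initial energy: E₁ = mgh = (4.3)(10)(6.0) = 258.00 J
Friction removes W_f = μ_k mg d = (0.20)(4.3)(10)(4.9) = 42.14 J
Energy reaching the spring: E = 258.00 − 42.14 = 215.86 J
At max compression ½kx² = E ⇒ x = √(2E/k) = √(2 × 215.86/3600) = 0.3463 m

x = 0.35 m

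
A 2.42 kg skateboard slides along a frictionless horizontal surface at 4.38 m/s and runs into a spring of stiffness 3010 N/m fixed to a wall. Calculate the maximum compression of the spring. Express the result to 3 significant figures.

At max compression the skateboard is momentarily at rest: ½mv² = ½kx²
x = v√(m/k) = 4.38 × √(2.42/3010) = 0.1242 m

x = 0.124 m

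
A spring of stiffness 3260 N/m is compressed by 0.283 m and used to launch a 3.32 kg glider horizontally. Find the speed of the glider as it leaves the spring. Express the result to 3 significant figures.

v = 8.87 m/s

Spring PE converts entirely to kinetic energy: ½kx² = ½mv²
v = x√(k/m) = 0.283 × √(3260/3.32) = 8.868 m/s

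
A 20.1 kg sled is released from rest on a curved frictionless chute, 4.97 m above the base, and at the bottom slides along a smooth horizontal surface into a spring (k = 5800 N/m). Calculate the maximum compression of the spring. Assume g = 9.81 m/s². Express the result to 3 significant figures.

At max compression the sled is momentarily at rest: mgh = ½kx²
x = √(2mgh/k) = √(2 × 20.1 × 9.81 × 4.97 / 5800) = 0.5813 m

x = 0.581 m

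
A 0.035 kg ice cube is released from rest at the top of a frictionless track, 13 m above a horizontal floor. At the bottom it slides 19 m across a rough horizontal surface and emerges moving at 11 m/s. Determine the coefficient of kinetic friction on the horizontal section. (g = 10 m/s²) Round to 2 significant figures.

μ_k = 0.37

Energy bookkeeping (friction removes W_f = μ_k N d):
mgh = ½mv² + μ_k m g d
mgh = 4.5500 J; ½mv² = 2.1175 J
W_f = 4.5500 − 2.1175 = 2.433 J
μ_k = W_f/(mg·d) = 2.433/(0.3500 × 19) = 0.3658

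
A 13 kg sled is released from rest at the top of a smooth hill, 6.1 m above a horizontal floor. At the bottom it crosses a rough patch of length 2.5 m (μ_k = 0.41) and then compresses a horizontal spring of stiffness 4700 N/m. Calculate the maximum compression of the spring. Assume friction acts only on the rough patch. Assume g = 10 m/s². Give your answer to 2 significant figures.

Initial energy: E₁ = mgh = (13)(10)(6.1) = 793.00 J
Friction removes W_f = μ_k mg d = (0.41)(13)(10)(2.5) = 133.2 J
Energy reaching the spring: E = 793.00 − 133.2 = 659.75 J
At max compression ½kx² = E ⇒ x = √(2E/k) = √(2 × 659.75/4700) = 0.5299 m

x = 0.53 m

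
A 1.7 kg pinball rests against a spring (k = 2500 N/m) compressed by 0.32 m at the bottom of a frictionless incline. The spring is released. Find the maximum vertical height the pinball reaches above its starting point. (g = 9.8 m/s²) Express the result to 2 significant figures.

h = 7.7 m

At maximum height the pinball is at rest, so ½kx² = mgh
h = kx²/(2mg) = (2500)(0.32)²/(2 × 1.7 × 9.8) = 7.683 m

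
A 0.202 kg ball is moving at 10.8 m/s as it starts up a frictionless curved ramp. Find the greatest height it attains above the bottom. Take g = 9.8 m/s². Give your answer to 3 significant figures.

Setting KE at the bottom equal to PE gained: ½mv² = mgh
h = v²/(2g) = 10.8²/(2 × 9.8) = 5.951 m

h = 5.95 m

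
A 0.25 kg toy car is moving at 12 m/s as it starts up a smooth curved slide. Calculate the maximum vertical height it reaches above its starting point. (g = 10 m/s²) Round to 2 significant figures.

h = 7.2 m

Setting KE at the bottom equal to PE gained: ½mv² = mgh
h = v²/(2g) = 12²/(2 × 10) = 7.200 m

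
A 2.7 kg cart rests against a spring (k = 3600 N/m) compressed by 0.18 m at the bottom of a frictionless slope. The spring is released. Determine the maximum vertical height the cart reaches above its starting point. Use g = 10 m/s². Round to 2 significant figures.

h = 2.2 m

At maximum height the cart is at rest, so ½kx² = mgh
h = kx²/(2mg) = (3600)(0.18)²/(2 × 2.7 × 10) = 2.160 m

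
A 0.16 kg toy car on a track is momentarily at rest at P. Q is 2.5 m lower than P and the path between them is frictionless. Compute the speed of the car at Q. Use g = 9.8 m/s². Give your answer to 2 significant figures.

v = 7.0 m/s

By conservation of mechanical energy, mgh = ½mv²
v = √(2gh) = √(2 × 9.8 × 2.5) = √49.000 = 7.000 m/s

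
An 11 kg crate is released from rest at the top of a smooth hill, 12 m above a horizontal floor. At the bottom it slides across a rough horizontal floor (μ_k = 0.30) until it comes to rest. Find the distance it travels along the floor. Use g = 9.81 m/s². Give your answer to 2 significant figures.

d = 40 m

Energy bookkeeping (friction removes W_f = μ_k N d):
At rest all PE has been dissipated by friction: mgh = μ_k m g d
d = h/μ_k = 12/0.30 = 40.00 m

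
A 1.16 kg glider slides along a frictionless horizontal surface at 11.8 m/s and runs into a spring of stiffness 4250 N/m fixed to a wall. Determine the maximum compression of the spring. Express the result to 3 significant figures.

x = 0.195 m

All KE is stored as spring PE at maximum compression: ½mv² = ½kx²
x = v√(m/k) = 11.8 × √(1.16/4250) = 0.1949 m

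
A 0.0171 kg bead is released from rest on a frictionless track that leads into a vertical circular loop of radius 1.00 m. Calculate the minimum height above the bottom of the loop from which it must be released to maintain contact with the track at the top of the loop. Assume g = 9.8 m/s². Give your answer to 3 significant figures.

At the top, for minimum speed gravity alone supplies the centripetal force: mg = mv_top²/r ⇒ v_top² = gr = 9.800 m²/s²
Energy conservation from release height h to the top (height 2r): mgh = ½mv_top² + mg(2r)
h = v_top²/(2g) + 2r = r/2 + 2r = 5r/2 = 2.500 m

h = 2.50 m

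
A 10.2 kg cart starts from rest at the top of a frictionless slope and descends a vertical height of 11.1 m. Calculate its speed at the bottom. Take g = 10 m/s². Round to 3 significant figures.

Equating total energy at the two states: mgh = ½mv²
v = √(2gh) = √(2 × 10 × 11.1) = √222.00 = 14.90 m/s

v = 14.9 m/s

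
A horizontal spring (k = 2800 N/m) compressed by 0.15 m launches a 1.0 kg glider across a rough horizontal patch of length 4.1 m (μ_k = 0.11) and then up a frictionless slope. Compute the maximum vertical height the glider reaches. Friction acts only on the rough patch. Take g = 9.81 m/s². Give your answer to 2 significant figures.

h = 2.8 m

Spring energy: E₀ = ½kx² = ½(2800)(0.15)² = 31.500 J
Friction: W_f = μ_k mg d = (0.11)(1.0)(9.81)(4.1) = 4.424 J
Energy at base of ramp: E = 31.500 − 4.424 = 27.076 J
At max height all remaining energy is PE: mgh = E ⇒ h = E/(mg) = 27.076/(1.0 × 9.81) = 2.760 m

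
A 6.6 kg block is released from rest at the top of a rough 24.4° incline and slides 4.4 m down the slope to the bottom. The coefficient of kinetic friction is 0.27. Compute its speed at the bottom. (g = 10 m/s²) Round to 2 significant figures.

Work–energy: mg(L sinθ) − μ_k(mg cosθ)L = ½mv²
mgh = mgL sinθ = (6.6)(10)(4.4)sin24.4° = 119.97 J
W_f = μ_k mg cosθ · L = (0.27)(6.6)(10)cos24.4°·4.4 = 71.40 J
½mv² = 119.97 − 71.40 = 48.561 J
v = √(2 × 48.561/6.6) = 3.836 m/s

v = 3.8 m/s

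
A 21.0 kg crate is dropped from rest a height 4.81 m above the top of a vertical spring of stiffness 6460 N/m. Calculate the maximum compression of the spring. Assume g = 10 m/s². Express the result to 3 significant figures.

Measuring PE from the top of the relaxed spring, at max compression the crate has dropped H + x with zero KE, so:
mg(H + x) = ½kx²
½(6460)x² − (21.0)(10)x − (21.0)(10)(4.81) = 0
3230x² − 210.0x − 1010 = 0
x = [210.0 + √(44100 + 1.3050e+07)]/(2 × 3230) = 0.5927 m

x = 0.593 m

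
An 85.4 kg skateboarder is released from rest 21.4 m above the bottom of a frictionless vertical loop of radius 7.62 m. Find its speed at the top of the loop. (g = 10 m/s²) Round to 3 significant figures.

Energy conservation: mgh = ½mv_top² + mg(2r)
v_top² = 2g(h − 2r) = 2(10)(21.4 − 15.24) = 123.2
v_top = 11.10 m/s

v = 11.1 m/s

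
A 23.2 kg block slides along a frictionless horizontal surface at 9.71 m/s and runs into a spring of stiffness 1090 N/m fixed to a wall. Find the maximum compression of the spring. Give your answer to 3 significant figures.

x = 1.42 m

All KE is stored as spring PE at maximum compression: ½mv² = ½kx²
x = v√(m/k) = 9.71 × √(23.2/1090) = 1.417 m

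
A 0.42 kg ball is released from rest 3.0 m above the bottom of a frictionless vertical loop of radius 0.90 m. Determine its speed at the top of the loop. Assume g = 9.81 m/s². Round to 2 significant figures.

Energy conservation: mgh = ½mv_top² + mg(2r)
v_top² = 2g(h − 2r) = 2(9.81)(3.0 − 1.800) = 23.54
v_top = 4.852 m/s

v = 4.9 m/s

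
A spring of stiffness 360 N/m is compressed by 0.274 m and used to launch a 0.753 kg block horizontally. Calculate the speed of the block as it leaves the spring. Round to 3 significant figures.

Conservation of energy: ½kx² = ½mv²
v = x√(k/m) = 0.274 × √(360/0.753) = 5.991 m/s

v = 5.99 m/s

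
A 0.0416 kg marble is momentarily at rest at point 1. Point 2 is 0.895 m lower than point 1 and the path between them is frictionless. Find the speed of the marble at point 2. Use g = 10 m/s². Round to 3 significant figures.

Equating total energy at the two states: mgh = ½mv²
The mass cancels from both sides.
v = √(2gh) = √(2 × 10 × 0.895) = √17.900 = 4.231 m/s

v = 4.23 m/s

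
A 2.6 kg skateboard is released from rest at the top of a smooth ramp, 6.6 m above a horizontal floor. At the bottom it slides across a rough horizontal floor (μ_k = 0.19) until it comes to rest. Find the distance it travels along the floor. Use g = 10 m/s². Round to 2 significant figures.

d = 35 m

Energy bookkeeping (friction removes W_f = μ_k N d):
At rest all PE has been dissipated by friction: mgh = μ_k m g d
d = h/μ_k = 6.6/0.19 = 34.74 m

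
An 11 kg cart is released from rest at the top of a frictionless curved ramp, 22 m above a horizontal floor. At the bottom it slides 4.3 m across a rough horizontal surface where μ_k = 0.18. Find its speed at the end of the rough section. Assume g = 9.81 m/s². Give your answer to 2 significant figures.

v = 20 m/s

Energy bookkeeping (friction removes W_f = μ_k N d):
mgh = ½mv² + μ_k m g d
W_f = μ_k mg d = (0.18)(11)(9.81)(4.3) = 83.52 J
½mv² = mgh − W_f = 2374.0 − 83.52 = 2290.5 J
v = √(2 × 2290.5/11) = 20.41 m/s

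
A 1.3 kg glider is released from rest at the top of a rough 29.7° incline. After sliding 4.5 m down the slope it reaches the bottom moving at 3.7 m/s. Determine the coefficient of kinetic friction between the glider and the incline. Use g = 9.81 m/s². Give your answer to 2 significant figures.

μ_k = 0.39

The energy dissipated by friction is the PE lost minus the KE gained:
mgL sinθ = 28.434 J; ½mv² = 8.8985 J
W_f = 28.434 − 8.8985 = 19.54 J
μ_k = W_f/(mg cosθ · L) = 19.54/(11.08 × 4.5) = 0.3919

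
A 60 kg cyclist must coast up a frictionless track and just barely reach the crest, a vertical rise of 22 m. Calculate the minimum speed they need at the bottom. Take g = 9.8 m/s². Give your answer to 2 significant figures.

v = 21 m/s

At the top they are momentarily at rest, so all KE converts to PE: ½mv² = mgh
v = √(2gh) = √(2 × 9.8 × 22) = 20.77 m/s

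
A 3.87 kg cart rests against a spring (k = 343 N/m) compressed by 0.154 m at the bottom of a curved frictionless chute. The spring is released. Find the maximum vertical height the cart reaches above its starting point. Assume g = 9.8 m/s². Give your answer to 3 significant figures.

h = 0.107 m

Energy conservation from release to the highest point: ½kx² = mgh
h = kx²/(2mg) = (343)(0.154)²/(2 × 3.87 × 9.8) = 0.1072 m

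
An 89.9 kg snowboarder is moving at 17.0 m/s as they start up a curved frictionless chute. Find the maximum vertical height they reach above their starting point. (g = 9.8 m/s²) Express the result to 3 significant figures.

Setting KE at the bottom equal to PE gained: ½mv² = mgh
h = v²/(2g) = 17.0²/(2 × 9.8) = 14.74 m

h = 14.7 m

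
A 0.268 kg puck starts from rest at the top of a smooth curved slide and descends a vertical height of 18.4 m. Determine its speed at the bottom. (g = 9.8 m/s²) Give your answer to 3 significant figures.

v = 19.0 m/s

Mechanical energy is conserved (no friction): mgh = ½mv²
v = √(2gh) = √(2 × 9.8 × 18.4) = √360.64 = 18.99 m/s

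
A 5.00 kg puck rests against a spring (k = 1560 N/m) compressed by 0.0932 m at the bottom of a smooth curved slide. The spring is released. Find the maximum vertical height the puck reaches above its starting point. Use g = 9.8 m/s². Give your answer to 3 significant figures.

Energy conservation from release to the highest point: ½kx² = mgh
h = kx²/(2mg) = (1560)(0.0932)²/(2 × 5.00 × 9.8) = 0.1383 m

h = 0.138 m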